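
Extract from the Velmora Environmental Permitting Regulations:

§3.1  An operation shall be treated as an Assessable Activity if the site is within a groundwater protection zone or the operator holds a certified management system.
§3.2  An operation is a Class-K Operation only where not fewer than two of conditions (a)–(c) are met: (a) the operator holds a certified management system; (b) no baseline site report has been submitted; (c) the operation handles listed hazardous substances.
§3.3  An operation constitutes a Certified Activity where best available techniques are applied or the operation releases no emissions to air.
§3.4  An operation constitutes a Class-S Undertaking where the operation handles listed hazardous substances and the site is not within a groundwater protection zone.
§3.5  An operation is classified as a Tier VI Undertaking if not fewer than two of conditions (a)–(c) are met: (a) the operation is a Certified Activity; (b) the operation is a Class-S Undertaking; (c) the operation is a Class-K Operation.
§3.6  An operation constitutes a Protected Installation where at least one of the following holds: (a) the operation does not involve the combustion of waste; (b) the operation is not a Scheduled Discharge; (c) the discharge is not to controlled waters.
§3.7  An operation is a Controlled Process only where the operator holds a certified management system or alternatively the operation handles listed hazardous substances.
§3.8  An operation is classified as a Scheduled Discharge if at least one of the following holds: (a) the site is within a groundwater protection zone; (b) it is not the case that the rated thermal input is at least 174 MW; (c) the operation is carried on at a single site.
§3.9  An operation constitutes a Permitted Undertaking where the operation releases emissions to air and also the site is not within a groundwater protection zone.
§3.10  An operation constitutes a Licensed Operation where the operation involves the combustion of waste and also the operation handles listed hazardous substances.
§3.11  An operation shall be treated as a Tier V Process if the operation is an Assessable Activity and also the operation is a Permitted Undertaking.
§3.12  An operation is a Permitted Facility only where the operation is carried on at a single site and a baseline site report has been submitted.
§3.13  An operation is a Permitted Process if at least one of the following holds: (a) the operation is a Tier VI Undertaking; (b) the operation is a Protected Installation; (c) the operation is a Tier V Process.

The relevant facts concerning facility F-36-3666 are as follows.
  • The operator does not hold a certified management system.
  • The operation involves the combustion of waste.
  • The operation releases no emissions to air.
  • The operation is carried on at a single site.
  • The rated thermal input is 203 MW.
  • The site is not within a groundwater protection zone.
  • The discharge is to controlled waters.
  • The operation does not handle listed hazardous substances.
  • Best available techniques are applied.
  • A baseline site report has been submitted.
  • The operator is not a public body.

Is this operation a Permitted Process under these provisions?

Under §3.3: best available techniques are applied? yes; or the operation releases no emissions to air? yes. So the operation is a Certified Activity.
Under §3.4: the operation handles listed hazardous substances? no; and the site is not within a groundwater protection zone? yes. So the operation is not a Class-S Undertaking.
Under §3.2: the operator holds a certified management system? no; no baseline site report has been submitted? no; the operation handles listed hazardous substances? no — 0 of 3 hold (need ≥2) → not satisfied.
Under §3.5: Certified Activity (§3.3)? yes; Class-S Undertaking (§3.4)? no; Class-K Operation (§3.2)? no — 1 of 3 hold (need ≥2) → not satisfied.
Under §3.8: the site is within a groundwater protection zone? no; or rated thermal input: 203 MW ≥ 174 MW? yes, so negated condition no; or the operation is carried on at a single site? yes. So the operation is a Scheduled Discharge.
Under §3.6: the operation does not involve the combustion of waste? no; or not a Scheduled Discharge (§3.8)? no; or the discharge is not to controlled waters? no. So the operation is not a Protected Installation.
Under §3.1: the site is within a groundwater protection zone? no; or the operator holds a certified management system? no. So the operation is not an Assessable Activity.
Under §3.9: the operation releases emissions to air? no; and the site is not within a groundwater protection zone? yes. So the operation is not a Permitted Undertaking.
Under §3.11: Assessable Activity (§3.1)? no; and Permitted Undertaking (§3.9)? no. So the operation is not a Tier V Process.
Under §3.13: Tier VI Undertaking (§3.5)? no; or Protected Installation (§3.6)? no; or Tier V Process (§3.11)? no. So the operation is not a Permitted Process.

No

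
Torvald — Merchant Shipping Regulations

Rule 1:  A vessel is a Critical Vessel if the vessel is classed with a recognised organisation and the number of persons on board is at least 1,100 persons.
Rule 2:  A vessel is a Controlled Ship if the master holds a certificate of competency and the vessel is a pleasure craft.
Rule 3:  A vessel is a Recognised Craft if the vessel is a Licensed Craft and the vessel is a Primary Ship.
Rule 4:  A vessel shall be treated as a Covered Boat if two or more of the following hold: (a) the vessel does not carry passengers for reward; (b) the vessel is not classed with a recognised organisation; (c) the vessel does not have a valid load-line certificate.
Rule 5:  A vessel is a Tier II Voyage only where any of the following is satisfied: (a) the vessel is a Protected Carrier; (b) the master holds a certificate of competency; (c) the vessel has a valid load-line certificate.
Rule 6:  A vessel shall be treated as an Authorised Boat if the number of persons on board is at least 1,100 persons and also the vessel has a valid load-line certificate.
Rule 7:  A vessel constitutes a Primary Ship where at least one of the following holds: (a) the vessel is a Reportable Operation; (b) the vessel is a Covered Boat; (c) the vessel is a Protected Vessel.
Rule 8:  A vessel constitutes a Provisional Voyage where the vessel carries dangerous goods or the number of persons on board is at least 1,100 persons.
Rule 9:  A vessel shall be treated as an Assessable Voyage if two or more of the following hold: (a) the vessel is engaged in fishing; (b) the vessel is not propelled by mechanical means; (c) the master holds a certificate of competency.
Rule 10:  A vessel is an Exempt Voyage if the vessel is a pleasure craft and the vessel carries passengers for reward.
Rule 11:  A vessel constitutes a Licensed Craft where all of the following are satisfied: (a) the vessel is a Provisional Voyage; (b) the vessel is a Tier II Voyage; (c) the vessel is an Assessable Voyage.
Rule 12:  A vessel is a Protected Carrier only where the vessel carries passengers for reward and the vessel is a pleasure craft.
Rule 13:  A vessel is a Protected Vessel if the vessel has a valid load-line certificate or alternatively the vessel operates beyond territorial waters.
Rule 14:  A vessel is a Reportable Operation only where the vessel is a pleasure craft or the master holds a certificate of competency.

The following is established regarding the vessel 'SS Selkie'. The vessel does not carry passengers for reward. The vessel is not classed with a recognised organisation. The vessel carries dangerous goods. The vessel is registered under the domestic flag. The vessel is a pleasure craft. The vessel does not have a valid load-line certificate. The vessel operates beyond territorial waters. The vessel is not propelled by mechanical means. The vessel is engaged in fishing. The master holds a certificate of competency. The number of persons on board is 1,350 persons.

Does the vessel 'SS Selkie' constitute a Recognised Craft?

rule 8 — Provisional Voyage: [the vessel carries dangerous goods? yes] OR [number of persons on board: 1,350 persons ≥ 1,100 persons? yes] → satisfied.
rule 12 — Protected Carrier: [the vessel carries passengers for reward? no] AND [the vessel is a pleasure craft? yes] → not satisfied.
rule 5 — Tier II Voyage: [Protected Carrier (rule 12)? no] OR [the master holds a certificate of competency? yes] OR [the vessel has a valid load-line certificate? no] → satisfied.
rule 9 — Assessable Voyage: the vessel is engaged in fishing? yes; the vessel is not propelled by mechanical means? yes; the master holds a certificate of competency? yes — 3 of 3 hold (need ≥2) → satisfied.
rule 11 — Licensed Craft: [Provisional Voyage (rule 8)? yes] AND [Tier II Voyage (rule 5)? yes] AND [Assessable Voyage (rule 9)? yes] → satisfied.
rule 14 — Reportable Operation: [the vessel is a pleasure craft? yes] OR [the master holds a certificate of competency? yes] → satisfied.
rule 4 — Covered Boat: the vessel does not carry passengers for reward? yes; the vessel is not classed with a recognised organisation? yes; the vessel does not have a valid load-line certificate? yes — 3 of 3 hold (need ≥2) → satisfied.
rule 13 — Protected Vessel: [the vessel has a valid load-line certificate? no] OR [the vessel operates beyond territorial waters? yes] → satisfied.
rule 7 — Primary Ship: [Reportable Operation (rule 14)? yes] OR [Covered Boat (rule 4)? yes] OR [Protected Vessel (rule 13)? yes] → satisfied.
rule 3 — Recognised Craft: [Licensed Craft (rule 11)? yes] AND [Primary Ship (rule 7)? yes] → satisfied.

Yes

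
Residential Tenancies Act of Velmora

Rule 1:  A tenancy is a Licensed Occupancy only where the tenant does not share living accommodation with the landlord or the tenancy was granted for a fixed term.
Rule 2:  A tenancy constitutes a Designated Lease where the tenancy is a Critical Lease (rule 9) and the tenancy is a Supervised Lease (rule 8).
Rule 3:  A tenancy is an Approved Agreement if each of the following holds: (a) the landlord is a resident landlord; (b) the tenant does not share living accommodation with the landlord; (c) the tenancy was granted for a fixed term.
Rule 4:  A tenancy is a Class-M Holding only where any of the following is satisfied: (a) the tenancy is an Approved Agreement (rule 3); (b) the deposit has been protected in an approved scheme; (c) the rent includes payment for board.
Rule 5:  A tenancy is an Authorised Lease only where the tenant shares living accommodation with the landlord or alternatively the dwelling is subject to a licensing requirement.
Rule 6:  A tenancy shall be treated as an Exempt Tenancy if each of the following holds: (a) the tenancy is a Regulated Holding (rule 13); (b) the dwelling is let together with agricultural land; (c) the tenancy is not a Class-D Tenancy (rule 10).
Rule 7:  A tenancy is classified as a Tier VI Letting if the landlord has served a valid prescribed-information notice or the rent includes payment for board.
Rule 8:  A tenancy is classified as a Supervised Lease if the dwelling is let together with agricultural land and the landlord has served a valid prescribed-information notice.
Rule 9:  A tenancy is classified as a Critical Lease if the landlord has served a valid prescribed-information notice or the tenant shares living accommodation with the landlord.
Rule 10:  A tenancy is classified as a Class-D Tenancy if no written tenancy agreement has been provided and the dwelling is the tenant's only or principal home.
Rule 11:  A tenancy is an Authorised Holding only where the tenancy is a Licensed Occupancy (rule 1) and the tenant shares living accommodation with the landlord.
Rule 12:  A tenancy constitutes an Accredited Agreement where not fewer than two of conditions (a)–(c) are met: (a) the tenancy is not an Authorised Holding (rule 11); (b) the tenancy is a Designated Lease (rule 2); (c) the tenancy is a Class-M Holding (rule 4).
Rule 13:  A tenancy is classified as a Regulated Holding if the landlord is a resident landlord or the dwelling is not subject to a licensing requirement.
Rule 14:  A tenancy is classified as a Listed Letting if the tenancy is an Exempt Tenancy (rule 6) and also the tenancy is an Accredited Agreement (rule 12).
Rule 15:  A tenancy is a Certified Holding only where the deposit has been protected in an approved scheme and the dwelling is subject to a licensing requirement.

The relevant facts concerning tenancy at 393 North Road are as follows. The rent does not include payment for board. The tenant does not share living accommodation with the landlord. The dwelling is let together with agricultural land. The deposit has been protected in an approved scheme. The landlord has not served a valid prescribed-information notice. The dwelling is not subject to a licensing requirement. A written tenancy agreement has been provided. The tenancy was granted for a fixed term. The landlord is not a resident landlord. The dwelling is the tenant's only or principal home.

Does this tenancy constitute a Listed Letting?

Yes

rule 13 — Regulated Holding: [the landlord is a resident landlord? no] OR [the dwelling is not subject to a licensing requirement? yes] → satisfied.
rule 10 — Class-D Tenancy: [no written tenancy agreement has been provided? no] AND [the dwelling is the tenant's only or principal home? yes] → not satisfied.
rule 6 — Exempt Tenancy: [Regulated Holding (rule 13)? yes] AND [the dwelling is let together with agricultural land? yes] AND [not a Class-D Tenancy (rule 10)? yes] → satisfied.
rule 1 — Licensed Occupancy: [the tenant does not share living accommodation with the landlord? yes] OR [the tenancy was granted for a fixed term? yes] → satisfied.
rule 11 — Authorised Holding: [Licensed Occupancy (rule 1)? yes] AND [the tenant shares living accommodation with the landlord? no] → not satisfied.
rule 9 — Critical Lease: [the landlord has served a valid prescribed-information notice? no] OR [the tenant shares living accommodation with the landlord? no] → not satisfied.
rule 8 — Supervised Lease: [the dwelling is let together with agricultural land? yes] AND [the landlord has served a valid prescribed-information notice? no] → not satisfied.
rule 2 — Designated Lease: [Critical Lease (rule 9)? no] AND [Supervised Lease (rule 8)? no] → not satisfied.
rule 3 — Approved Agreement: [the landlord is a resident landlord? no] AND [the tenant does not share living accommodation with the landlord? yes] AND [the tenancy was granted for a fixed term? yes] → not satisfied.
rule 4 — Class-M Holding: [Approved Agreement (rule 3)? no] OR [the deposit has been protected in an approved scheme? yes] OR [the rent includes payment for board? no] → satisfied.
rule 12 — Accredited Agreement: not an Authorised Holding (rule 11)? yes; Designated Lease (rule 2)? no; Class-M Holding (rule 4)? yes — 2 of 3 hold (need ≥2) → satisfied.
rule 14 — Listed Letting: [Exempt Tenancy (rule 6)? yes] AND [Accredited Agreement (rule 12)? yes] → satisfied.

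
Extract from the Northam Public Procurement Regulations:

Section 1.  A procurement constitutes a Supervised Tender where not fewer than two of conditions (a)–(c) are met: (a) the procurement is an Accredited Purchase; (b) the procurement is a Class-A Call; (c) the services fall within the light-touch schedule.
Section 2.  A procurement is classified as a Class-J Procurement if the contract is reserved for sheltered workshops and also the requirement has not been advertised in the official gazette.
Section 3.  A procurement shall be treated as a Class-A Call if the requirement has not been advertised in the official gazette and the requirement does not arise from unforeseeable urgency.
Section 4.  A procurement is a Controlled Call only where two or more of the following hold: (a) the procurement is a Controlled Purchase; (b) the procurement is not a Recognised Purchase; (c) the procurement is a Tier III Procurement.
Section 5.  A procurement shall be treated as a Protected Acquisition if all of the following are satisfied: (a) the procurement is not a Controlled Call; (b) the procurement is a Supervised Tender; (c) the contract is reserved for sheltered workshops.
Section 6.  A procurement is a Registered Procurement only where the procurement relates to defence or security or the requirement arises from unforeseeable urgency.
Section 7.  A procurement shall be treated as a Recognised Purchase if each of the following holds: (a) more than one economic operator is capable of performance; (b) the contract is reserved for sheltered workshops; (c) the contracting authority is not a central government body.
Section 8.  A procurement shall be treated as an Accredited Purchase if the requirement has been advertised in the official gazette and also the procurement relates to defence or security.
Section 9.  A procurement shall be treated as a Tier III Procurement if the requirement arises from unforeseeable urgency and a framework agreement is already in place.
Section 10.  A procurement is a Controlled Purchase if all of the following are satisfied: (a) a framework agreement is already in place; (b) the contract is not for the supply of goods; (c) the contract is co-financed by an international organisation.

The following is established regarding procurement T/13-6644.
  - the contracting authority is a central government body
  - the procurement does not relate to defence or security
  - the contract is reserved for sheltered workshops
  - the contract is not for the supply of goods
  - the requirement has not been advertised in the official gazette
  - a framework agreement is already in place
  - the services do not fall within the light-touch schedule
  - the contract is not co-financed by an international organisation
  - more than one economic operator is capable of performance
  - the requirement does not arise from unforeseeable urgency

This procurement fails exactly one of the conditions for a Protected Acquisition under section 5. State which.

Supervised Tender

section 10 — Controlled Purchase: [a framework agreement is already in place? yes] AND [the contract is not for the supply of goods? yes] AND [the contract is co-financed by an international organisation? no] → not satisfied.
section 7 — Recognised Purchase: [more than one economic operator is capable of performance? yes] AND [the contract is reserved for sheltered workshops? yes] AND [the contracting authority is not a central government body? no] → not satisfied.
section 9 — Tier III Procurement: [the requirement arises from unforeseeable urgency? no] AND [a framework agreement is already in place? yes] → not satisfied.
section 4 — Controlled Call: Controlled Purchase (section 10)? no; not a Recognised Purchase (section 7)? yes; Tier III Procurement (section 9)? no — 1 of 3 hold (need ≥2) → not satisfied.
section 8 — Accredited Purchase: [the requirement has been advertised in the official gazette? no] AND [the procurement relates to defence or security? no] → not satisfied.
section 3 — Class-A Call: [the requirement has not been advertised in the official gazette? yes] AND [the requirement does not arise from unforeseeable urgency? yes] → satisfied.
section 1 — Supervised Tender: Accredited Purchase (section 8)? no; Class-A Call (section 3)? yes; the services fall within the light-touch schedule? no — 1 of 3 hold (need ≥2) → not satisfied.
section 5 — Protected Acquisition: [not a Controlled Call (section 4)? yes] AND [Supervised Tender (section 1)? no] AND [the contract is reserved for sheltered workshops? yes] → not satisfied.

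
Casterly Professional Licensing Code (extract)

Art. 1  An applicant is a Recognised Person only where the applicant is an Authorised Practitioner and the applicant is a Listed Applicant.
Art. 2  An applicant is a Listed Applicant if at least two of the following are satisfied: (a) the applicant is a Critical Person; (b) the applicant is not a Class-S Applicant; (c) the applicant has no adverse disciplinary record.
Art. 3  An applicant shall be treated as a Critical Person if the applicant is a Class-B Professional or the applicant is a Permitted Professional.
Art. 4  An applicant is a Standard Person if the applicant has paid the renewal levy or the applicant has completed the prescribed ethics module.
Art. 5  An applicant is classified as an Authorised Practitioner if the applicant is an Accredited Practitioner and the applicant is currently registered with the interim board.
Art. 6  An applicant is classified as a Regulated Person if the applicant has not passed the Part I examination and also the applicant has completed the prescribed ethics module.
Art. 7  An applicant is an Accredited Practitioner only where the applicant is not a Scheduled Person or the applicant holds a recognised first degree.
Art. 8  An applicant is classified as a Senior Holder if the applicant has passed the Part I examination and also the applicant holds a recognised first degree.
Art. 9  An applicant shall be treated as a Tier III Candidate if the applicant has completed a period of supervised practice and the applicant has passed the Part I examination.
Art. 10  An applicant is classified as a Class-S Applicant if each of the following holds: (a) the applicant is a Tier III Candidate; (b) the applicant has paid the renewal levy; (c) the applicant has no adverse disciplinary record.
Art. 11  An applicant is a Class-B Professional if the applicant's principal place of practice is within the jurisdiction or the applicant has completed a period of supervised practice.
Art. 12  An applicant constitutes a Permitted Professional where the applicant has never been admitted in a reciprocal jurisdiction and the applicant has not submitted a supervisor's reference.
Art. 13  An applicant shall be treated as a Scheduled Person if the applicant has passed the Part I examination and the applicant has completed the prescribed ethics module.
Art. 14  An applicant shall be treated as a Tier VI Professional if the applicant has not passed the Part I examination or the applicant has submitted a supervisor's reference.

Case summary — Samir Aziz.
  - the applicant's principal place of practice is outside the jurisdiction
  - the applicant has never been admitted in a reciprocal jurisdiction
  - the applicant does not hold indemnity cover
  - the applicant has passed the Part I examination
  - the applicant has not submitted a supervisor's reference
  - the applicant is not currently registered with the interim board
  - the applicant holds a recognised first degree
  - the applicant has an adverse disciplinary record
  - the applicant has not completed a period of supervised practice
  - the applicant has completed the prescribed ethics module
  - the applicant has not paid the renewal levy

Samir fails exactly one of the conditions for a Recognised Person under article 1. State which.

article 13 — Scheduled Person: [the applicant has passed the Part I examination? yes] AND [the applicant has completed the prescribed ethics module? yes] → satisfied.
article 7 — Accredited Practitioner: [not a Scheduled Person (article 13)? no] OR [the applicant holds a recognised first degree? yes] → satisfied.
article 5 — Authorised Practitioner: [Accredited Practitioner (article 7)? yes] AND [the applicant is currently registered with the interim board? no] → not satisfied.
article 11 — Class-B Professional: [the applicant's principal place of practice is within the jurisdiction? no] OR [the applicant has completed a period of supervised practice? no] → not satisfied.
article 12 — Permitted Professional: [the applicant has never been admitted in a reciprocal jurisdiction? yes] AND [the applicant has not submitted a supervisor's reference? yes] → satisfied.
article 3 — Critical Person: [Class-B Professional (article 11)? no] OR [Permitted Professional (article 12)? yes] → satisfied.
article 9 — Tier III Candidate: [the applicant has completed a period of supervised practice? no] AND [the applicant has passed the Part I examination? yes] → not satisfied.
article 10 — Class-S Applicant: [Tier III Candidate (article 9)? no] AND [the applicant has paid the renewal levy? no] AND [the applicant has no adverse disciplinary record? no] → not satisfied.
article 2 — Listed Applicant: Critical Person (article 3)? yes; not a Class-S Applicant (article 10)? yes; the applicant has no adverse disciplinary record? no — 2 of 3 hold (need ≥2) → satisfied.
article 1 — Recognised Person: [Authorised Practitioner (article 5)? no] AND [Listed Applicant (article 2)? yes] → not satisfied.

Authorised Practitioner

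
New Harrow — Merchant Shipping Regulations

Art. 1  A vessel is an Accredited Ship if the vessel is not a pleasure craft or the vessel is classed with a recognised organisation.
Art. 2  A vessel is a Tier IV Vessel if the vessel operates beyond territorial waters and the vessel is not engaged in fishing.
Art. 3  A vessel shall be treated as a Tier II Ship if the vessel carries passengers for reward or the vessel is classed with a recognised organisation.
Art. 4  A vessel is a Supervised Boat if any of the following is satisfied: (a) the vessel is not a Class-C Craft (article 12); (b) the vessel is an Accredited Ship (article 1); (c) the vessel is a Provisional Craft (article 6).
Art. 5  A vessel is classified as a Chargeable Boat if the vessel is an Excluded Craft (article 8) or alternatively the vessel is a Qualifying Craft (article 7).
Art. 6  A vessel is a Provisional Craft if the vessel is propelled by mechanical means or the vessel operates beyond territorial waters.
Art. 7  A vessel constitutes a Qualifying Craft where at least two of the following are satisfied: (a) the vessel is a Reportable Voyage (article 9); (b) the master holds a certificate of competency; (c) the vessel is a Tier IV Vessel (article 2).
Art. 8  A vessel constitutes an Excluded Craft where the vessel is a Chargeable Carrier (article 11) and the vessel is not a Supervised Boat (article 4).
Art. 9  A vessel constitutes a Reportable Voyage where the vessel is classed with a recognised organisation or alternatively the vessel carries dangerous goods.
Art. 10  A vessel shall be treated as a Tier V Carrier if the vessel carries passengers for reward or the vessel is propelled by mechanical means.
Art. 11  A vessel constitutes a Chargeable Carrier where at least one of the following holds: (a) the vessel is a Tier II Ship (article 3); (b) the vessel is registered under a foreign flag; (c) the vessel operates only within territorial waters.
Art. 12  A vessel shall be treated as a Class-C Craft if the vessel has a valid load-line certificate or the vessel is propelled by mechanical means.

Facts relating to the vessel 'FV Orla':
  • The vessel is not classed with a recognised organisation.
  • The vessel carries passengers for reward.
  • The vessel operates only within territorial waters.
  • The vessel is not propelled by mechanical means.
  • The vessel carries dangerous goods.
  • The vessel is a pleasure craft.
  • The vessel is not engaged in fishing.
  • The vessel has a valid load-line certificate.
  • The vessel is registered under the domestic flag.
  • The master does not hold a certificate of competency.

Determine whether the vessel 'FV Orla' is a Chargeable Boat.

Under article 3: the vessel carries passengers for reward? yes; or the vessel is classed with a recognised organisation? no. So the vessel is a Tier II Ship.
Under article 11: Tier II Ship (article 3)? yes; or the vessel is registered under a foreign flag? no; or the vessel operates only within territorial waters? yes. So the vessel is a Chargeable Carrier.
Under article 12: the vessel has a valid load-line certificate? yes; or the vessel is propelled by mechanical means? no. So the vessel is a Class-C Craft.
Under article 1: the vessel is not a pleasure craft? no; or the vessel is classed with a recognised organisation? no. So the vessel is not an Accredited Ship.
Under article 6: the vessel is propelled by mechanical means? no; or the vessel operates beyond territorial waters? no. So the vessel is not a Provisional Craft.
Under article 4: not a Class-C Craft (article 12)? no; or Accredited Ship (article 1)? no; or Provisional Craft (article 6)? no. So the vessel is not a Supervised Boat.
Under article 8: Chargeable Carrier (article 11)? yes; and not a Supervised Boat (article 4)? yes. So the vessel is an Excluded Craft.
Under article 9: the vessel is classed with a recognised organisation? no; or the vessel carries dangerous goods? yes. So the vessel is a Reportable Voyage.
Under article 2: the vessel operates beyond territorial waters? no; and the vessel is not engaged in fishing? yes. So the vessel is not a Tier IV Vessel.
Under article 7: Reportable Voyage (article 9)? yes; the master holds a certificate of competency? no; Tier IV Vessel (article 2)? no — 1 of 3 hold (need ≥2) → not satisfied.
Under article 5: Excluded Craft (article 8)? yes; or Qualifying Craft (article 7)? no. So the vessel is a Chargeable Boat.

Yes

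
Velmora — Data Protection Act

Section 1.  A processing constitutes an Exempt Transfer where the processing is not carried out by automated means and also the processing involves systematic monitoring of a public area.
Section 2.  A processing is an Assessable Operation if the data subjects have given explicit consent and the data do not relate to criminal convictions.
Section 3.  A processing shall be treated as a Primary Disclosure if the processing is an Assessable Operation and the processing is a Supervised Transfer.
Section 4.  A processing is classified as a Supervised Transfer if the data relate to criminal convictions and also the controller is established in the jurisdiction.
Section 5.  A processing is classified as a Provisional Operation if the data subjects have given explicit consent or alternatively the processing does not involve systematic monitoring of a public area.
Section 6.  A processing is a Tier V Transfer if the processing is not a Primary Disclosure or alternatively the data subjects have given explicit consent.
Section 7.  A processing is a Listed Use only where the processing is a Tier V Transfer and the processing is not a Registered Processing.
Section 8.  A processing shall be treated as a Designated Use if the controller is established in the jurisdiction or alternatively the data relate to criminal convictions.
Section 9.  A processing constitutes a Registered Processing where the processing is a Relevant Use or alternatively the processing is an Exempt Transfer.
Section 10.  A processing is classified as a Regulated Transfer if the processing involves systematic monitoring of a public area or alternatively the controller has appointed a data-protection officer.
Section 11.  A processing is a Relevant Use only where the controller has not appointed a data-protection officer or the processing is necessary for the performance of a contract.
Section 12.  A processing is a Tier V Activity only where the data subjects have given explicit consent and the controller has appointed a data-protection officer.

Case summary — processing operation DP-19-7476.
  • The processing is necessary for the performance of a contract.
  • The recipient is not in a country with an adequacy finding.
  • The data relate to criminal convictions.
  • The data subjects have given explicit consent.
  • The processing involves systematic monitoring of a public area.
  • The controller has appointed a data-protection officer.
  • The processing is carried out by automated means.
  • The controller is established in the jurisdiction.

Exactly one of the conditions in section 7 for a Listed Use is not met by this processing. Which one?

section 2 — Assessable Operation: [the data subjects have given explicit consent? yes] AND [the data do not relate to criminal convictions? no] → not satisfied.
section 4 — Supervised Transfer: [the data relate to criminal convictions? yes] AND [the controller is established in the jurisdiction? yes] → satisfied.
section 3 — Primary Disclosure: [Assessable Operation (section 2)? no] AND [Supervised Transfer (section 4)? yes] → not satisfied.
section 6 — Tier V Transfer: [not a Primary Disclosure (section 3)? yes] OR [the data subjects have given explicit consent? yes] → satisfied.
section 11 — Relevant Use: [the controller has not appointed a data-protection officer? no] OR [the processing is necessary for the performance of a contract? yes] → satisfied.
section 1 — Exempt Transfer: [the processing is not carried out by automated means? no] AND [the processing involves systematic monitoring of a public area? yes] → not satisfied.
section 9 — Registered Processing: [Relevant Use (section 11)? yes] OR [Exempt Transfer (section 1)? no] → satisfied.
section 7 — Listed Use: [Tier V Transfer (section 6)? yes] AND [not a Registered Processing (section 9)? no] → not satisfied.

Registered Processing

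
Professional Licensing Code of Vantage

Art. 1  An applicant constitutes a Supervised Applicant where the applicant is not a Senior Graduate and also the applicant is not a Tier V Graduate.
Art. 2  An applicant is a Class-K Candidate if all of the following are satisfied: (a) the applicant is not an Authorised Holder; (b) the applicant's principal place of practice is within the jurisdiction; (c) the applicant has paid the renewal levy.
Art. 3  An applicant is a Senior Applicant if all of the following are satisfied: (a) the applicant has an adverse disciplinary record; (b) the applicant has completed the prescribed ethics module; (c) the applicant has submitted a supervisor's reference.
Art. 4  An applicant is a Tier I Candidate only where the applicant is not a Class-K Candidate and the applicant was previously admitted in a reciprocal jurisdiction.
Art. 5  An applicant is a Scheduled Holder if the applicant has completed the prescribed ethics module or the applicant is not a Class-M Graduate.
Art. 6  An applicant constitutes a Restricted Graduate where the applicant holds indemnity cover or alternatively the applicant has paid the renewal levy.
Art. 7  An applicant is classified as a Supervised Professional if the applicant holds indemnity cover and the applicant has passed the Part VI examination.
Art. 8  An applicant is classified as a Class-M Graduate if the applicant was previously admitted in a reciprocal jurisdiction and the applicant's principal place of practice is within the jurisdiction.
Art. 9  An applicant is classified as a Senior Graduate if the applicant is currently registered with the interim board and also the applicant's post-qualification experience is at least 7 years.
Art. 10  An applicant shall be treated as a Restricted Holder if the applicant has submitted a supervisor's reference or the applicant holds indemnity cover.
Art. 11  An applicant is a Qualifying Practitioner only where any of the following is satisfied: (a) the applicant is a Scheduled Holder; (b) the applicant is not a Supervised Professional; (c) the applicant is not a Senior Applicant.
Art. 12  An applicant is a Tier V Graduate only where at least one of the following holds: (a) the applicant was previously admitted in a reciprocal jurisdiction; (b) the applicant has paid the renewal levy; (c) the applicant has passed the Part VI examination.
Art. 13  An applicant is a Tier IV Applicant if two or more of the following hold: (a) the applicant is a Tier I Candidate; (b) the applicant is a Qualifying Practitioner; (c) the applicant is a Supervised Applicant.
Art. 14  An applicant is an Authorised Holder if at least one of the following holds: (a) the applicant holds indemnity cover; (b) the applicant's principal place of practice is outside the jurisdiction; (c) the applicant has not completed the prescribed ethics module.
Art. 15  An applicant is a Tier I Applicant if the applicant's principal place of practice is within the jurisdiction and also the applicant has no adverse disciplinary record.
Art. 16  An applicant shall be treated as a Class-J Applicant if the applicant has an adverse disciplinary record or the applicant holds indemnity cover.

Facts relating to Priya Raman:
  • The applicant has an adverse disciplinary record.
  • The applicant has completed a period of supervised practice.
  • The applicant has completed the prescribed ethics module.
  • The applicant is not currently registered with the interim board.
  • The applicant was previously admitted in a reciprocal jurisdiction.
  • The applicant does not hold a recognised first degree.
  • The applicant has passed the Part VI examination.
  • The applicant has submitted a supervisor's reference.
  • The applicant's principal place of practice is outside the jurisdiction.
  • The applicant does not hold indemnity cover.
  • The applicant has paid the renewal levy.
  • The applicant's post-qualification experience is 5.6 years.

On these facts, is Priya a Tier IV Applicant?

Under article 14: the applicant holds indemnity cover? no; or the applicant's principal place of practice is outside the jurisdiction? yes; or the applicant has not completed the prescribed ethics module? no. So the applicant is an Authorised Holder.
Under article 2: not an Authorised Holder (article 14)? no; and the applicant's principal place of practice is within the jurisdiction? no; and the applicant has paid the renewal levy? yes. So the applicant is not a Class-K Candidate.
Under article 4: not a Class-K Candidate (article 2)? yes; and the applicant was previously admitted in a reciprocal jurisdiction? yes. So the applicant is a Tier I Candidate.
Under article 8: the applicant was previously admitted in a reciprocal jurisdiction? yes; and the applicant's principal place of practice is within the jurisdiction? no. So the applicant is not a Class-M Graduate.
Under article 5: the applicant has completed the prescribed ethics module? yes; or not a Class-M Graduate (article 8)? yes. So the applicant is a Scheduled Holder.
Under article 7: the applicant holds indemnity cover? no; and the applicant has passed the Part VI examination? yes. So the applicant is not a Supervised Professional.
Under article 3: the applicant has an adverse disciplinary record? yes; and the applicant has completed the prescribed ethics module? yes; and the applicant has submitted a supervisor's reference? yes. So the applicant is a Senior Applicant.
Under article 11: Scheduled Holder (article 5)? yes; or not a Supervised Professional (article 7)? yes; or not a Senior Applicant (article 3)? no. So the applicant is a Qualifying Practitioner.
Under article 9: the applicant is currently registered with the interim board? no; and applicant's post-qualification experience: 5.6 years ≥ 7 years? no. So the applicant is not a Senior Graduate.
Under article 12: the applicant was previously admitted in a reciprocal jurisdiction? yes; or the applicant has paid the renewal levy? yes; or the applicant has passed the Part VI examination? yes. So the applicant is a Tier V Graduate.
Under article 1: not a Senior Graduate (article 9)? yes; and not a Tier V Graduate (article 12)? no. So the applicant is not a Supervised Applicant.
Under article 13: Tier I Candidate (article 4)? yes; Qualifying Practitioner (article 11)? yes; Supervised Applicant (article 1)? no — 2 of 3 hold (need ≥2) → satisfied.

Yes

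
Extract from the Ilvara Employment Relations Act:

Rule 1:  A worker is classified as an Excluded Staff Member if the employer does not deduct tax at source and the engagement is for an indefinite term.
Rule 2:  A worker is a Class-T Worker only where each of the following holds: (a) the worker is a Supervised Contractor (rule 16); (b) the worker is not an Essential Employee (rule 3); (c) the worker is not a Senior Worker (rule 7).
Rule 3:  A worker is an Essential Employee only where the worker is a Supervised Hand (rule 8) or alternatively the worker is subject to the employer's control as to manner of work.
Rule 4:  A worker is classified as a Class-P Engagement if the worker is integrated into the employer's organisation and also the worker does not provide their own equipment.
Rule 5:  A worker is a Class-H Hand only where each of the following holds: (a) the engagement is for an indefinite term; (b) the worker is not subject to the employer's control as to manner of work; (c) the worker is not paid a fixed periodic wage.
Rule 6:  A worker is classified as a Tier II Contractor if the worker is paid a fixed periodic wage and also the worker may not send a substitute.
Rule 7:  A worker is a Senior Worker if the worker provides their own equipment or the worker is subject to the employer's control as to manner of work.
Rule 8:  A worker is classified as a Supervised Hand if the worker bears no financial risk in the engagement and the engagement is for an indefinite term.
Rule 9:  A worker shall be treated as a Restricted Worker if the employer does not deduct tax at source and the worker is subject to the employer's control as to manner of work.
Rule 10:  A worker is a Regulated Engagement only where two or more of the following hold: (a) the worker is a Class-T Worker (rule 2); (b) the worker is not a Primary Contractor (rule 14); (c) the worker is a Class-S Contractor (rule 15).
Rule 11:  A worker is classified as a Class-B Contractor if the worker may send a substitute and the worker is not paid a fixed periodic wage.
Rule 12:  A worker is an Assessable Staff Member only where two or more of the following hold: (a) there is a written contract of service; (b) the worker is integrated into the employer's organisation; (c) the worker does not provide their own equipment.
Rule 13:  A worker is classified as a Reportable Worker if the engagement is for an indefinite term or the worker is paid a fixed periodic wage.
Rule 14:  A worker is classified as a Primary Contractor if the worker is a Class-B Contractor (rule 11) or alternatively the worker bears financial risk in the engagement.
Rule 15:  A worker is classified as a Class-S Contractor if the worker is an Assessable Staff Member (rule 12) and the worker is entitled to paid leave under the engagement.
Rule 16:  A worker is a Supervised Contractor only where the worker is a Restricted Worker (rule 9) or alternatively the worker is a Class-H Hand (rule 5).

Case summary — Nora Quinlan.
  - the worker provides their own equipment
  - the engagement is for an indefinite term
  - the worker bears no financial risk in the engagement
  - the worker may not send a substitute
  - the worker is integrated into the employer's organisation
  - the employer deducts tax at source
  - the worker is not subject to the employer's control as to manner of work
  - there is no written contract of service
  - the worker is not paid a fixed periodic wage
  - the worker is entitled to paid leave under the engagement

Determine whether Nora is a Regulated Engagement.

rule 9 — Restricted Worker: [the employer does not deduct tax at source? no] AND [the worker is subject to the employer's control as to manner of work? no] → not satisfied.
rule 5 — Class-H Hand: [the engagement is for an indefinite term? yes] AND [the worker is not subject to the employer's control as to manner of work? yes] AND [the worker is not paid a fixed periodic wage? yes] → satisfied.
rule 16 — Supervised Contractor: [Restricted Worker (rule 9)? no] OR [Class-H Hand (rule 5)? yes] → satisfied.
rule 8 — Supervised Hand: [the worker bears no financial risk in the engagement? yes] AND [the engagement is for an indefinite term? yes] → satisfied.
rule 3 — Essential Employee: [Supervised Hand (rule 8)? yes] OR [the worker is subject to the employer's control as to manner of work? no] → satisfied.
rule 7 — Senior Worker: [the worker provides their own equipment? yes] OR [the worker is subject to the employer's control as to manner of work? no] → satisfied.
rule 2 — Class-T Worker: [Supervised Contractor (rule 16)? yes] AND [not an Essential Employee (rule 3)? no] AND [not a Senior Worker (rule 7)? no] → not satisfied.
rule 11 — Class-B Contractor: [the worker may send a substitute? no] AND [the worker is not paid a fixed periodic wage? yes] → not satisfied.
rule 14 — Primary Contractor: [Class-B Contractor (rule 11)? no] OR [the worker bears financial risk in the engagement? no] → not satisfied.
rule 12 — Assessable Staff Member: there is a written contract of service? no; the worker is integrated into the employer's organisation? yes; the worker does not provide their own equipment? no — 1 of 3 hold (need ≥2) → not satisfied.
rule 15 — Class-S Contractor: [Assessable Staff Member (rule 12)? no] AND [the worker is entitled to paid leave under the engagement? yes] → not satisfied.
rule 10 — Regulated Engagement: Class-T Worker (rule 2)? no; not a Primary Contractor (rule 14)? yes; Class-S Contractor (rule 15)? no — 1 of 3 hold (need ≥2) → not satisfied.

No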